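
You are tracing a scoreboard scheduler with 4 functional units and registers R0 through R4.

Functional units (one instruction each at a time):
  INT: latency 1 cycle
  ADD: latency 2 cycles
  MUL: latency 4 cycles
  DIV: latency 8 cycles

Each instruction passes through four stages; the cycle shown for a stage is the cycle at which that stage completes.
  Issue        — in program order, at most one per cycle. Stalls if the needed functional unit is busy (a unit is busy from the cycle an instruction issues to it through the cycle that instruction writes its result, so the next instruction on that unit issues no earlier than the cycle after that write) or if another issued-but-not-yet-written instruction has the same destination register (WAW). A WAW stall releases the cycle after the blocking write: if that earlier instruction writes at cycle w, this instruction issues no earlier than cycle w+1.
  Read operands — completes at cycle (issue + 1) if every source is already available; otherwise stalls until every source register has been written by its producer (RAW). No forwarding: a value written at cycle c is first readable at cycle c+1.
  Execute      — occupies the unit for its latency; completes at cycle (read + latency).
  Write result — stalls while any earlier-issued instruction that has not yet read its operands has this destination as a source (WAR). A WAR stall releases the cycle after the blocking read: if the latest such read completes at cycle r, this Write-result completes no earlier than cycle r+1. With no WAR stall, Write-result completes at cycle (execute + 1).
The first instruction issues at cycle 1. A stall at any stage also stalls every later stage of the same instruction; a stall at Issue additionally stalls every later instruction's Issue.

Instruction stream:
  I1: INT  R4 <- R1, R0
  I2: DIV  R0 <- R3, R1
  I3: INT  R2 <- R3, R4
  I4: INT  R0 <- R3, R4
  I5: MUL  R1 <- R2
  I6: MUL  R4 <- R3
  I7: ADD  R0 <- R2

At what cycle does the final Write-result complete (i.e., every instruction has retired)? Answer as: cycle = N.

cycle 1: I1 issues→INT
cycle 2: I1 reads · I2 issues→DIV
cycle 3: I1 exec-done · I2 reads
cycle 4: I1 writes R4
cycle 5: I3 issues→INT
cycle 6: I3 reads
cycle 7: I3 exec-done
cycle 8: I3 writes R2
cycle 11: I2 exec-done
cycle 12: I2 writes R0
cycle 13: I4 issues→INT
cycle 14: I4 reads · I5 issues→MUL
cycle 15: I4 exec-done · I5 reads
cycle 16: I4 writes R0
cycle 19: I5 exec-done
cycle 20: I5 writes R1
cycle 21: I6 issues→MUL
cycle 22: I6 reads · I7 issues→ADD
cycle 23: I7 reads
cycle 25: I7 exec-done
cycle 26: I6 exec-done · I7 writes R0
cycle 27: I6 writes R4

cycle = 27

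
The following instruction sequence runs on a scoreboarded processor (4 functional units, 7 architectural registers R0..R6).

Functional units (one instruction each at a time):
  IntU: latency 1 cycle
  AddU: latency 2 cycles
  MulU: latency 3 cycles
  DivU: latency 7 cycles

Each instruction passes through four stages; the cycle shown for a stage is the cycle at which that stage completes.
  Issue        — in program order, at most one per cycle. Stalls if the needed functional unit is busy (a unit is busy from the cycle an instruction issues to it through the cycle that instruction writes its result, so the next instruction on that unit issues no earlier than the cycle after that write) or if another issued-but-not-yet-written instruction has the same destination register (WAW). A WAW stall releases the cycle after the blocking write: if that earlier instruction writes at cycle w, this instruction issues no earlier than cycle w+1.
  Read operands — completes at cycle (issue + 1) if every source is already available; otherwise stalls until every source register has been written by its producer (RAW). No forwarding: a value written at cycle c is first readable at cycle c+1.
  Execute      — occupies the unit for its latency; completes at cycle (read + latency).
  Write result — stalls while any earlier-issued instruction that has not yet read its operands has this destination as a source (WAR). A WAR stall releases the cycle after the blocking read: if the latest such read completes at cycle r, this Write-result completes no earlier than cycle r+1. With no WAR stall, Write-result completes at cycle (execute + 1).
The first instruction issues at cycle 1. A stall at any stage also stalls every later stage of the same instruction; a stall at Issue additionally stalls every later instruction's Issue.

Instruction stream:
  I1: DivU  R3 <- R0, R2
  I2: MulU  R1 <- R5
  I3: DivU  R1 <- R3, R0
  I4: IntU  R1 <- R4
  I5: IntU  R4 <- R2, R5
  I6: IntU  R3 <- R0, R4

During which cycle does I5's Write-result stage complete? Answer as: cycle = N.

[I1] 1/2/9/10
[I2] 2/3/6/7
[I3] 11/12/19/20  (struct: DivU busy until I1 writes@10)
[I4] 21/22/23/24  (WAW R1: wait I3 write@20)
[I5] 25/26/27/28  (struct: IntU busy until I4 writes@24)
[I6] 29/30/31/32  (struct: IntU busy until I5 writes@28)

cycle = 28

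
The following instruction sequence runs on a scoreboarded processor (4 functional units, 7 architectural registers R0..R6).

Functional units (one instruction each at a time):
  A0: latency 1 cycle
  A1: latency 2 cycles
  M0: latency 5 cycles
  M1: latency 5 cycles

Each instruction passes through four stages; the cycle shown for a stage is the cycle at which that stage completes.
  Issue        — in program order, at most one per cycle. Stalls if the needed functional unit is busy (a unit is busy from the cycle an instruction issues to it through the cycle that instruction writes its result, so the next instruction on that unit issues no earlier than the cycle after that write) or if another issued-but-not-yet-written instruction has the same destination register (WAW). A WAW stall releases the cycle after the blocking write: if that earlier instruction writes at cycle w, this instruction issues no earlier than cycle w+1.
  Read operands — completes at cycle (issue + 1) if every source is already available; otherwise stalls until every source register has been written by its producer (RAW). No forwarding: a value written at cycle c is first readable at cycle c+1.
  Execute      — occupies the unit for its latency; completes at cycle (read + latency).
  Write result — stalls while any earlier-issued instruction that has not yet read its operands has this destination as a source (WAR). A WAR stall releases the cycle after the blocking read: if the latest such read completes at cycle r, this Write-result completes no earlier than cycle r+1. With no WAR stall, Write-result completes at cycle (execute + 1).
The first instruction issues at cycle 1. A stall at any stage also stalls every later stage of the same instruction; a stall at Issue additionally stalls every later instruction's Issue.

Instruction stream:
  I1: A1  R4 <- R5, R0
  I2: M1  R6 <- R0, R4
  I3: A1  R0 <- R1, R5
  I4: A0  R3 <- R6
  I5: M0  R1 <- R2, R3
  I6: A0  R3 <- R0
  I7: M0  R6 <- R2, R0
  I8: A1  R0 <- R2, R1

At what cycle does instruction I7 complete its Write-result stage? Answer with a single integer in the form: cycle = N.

cycle = 30

t=1  I1 issues→A1
t=2  I1 reads | I2 issues→M1
t=4  I1 exec-done
t=5  I1 writes R4
t=6  I2 reads | I3 issues→A1
t=7  I3 reads | I4 issues→A0
t=8  I5 issues→M0
t=9  I3 exec-done
t=10  I3 writes R0
t=11  I2 exec-done
t=12  I2 writes R6
t=13  I4 reads
t=14  I4 exec-done
t=15  I4 writes R3
t=16  I5 reads | I6 issues→A0
t=17  I6 reads
t=18  I6 exec-done
t=19  I6 writes R3
t=21  I5 exec-done
t=22  I5 writes R1
t=23  I7 issues→M0
t=24  I7 reads | I8 issues→A1
t=25  I8 reads
t=27  I8 exec-done
t=28  I8 writes R0
t=29  I7 exec-done
t=30  I7 writes R6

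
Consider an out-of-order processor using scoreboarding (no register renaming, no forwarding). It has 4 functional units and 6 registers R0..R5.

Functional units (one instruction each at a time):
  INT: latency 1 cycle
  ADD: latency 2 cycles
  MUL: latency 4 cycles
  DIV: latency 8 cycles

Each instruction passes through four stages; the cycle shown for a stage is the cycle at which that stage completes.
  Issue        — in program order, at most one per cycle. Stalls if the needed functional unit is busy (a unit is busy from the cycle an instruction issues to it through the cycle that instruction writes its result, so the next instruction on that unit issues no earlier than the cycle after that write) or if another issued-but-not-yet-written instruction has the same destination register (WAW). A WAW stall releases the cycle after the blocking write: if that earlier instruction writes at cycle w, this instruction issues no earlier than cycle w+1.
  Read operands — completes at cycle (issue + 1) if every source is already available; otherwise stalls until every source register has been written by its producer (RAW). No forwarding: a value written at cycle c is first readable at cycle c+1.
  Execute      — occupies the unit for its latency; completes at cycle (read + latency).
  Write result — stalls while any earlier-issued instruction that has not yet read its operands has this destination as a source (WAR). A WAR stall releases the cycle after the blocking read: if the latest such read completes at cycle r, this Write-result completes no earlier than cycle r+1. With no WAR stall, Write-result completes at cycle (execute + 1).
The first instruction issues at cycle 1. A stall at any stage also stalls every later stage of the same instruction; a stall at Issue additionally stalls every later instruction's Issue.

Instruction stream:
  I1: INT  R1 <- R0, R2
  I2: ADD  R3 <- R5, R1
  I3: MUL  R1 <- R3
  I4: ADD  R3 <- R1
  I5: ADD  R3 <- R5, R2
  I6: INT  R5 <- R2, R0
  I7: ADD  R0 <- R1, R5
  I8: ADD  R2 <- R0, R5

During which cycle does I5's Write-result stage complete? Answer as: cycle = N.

1) issue 1, read 2, done 3, write 4
2) issue 2, read 5, done 7, write 8  <RAW R1: wait I1 write@4>
3) issue 5, read 9, done 13, write 14  <WAW R1: wait I1 write@4 / RAW R3: wait I2 write@8>
4) issue 9, read 15, done 17, write 18  <struct: ADD busy until I2 writes@8 / RAW R1: wait I3 write@14>
5) issue 19, read 20, done 22, write 23  <struct: ADD busy until I4 writes@18>
6) issue 20, read 21, done 22, write 23
7) issue 24, read 25, done 27, write 28  <struct: ADD busy until I5 writes@23>
8) issue 29, read 30, done 32, write 33  <struct: ADD busy until I7 writes@28>

cycle = 23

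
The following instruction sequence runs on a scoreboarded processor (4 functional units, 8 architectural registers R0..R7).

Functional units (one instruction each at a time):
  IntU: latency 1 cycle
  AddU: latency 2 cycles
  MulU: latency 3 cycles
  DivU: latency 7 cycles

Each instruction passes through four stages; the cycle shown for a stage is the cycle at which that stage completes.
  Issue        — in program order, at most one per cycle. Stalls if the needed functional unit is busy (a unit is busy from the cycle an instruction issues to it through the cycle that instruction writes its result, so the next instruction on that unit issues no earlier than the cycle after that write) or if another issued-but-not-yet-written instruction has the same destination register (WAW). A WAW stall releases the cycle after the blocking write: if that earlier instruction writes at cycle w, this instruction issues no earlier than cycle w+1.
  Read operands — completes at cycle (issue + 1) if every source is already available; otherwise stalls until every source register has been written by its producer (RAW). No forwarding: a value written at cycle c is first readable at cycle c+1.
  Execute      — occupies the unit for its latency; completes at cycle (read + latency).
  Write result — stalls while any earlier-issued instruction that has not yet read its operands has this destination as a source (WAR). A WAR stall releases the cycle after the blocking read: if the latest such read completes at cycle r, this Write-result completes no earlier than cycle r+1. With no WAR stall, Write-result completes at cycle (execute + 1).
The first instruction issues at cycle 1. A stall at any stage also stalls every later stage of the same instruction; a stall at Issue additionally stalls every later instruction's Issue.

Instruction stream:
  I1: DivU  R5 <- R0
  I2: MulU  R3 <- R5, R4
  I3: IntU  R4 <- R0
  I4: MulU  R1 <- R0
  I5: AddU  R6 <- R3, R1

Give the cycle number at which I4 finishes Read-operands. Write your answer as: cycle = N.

cycle 1: issue I1 (DivU)
cycle 2: I1 read-ops · issue I2 (MulU)
cycle 3: issue I3 (IntU)
cycle 4: I3 read-ops
cycle 5: I3 finished on IntU
cycle 9: I1 finished on DivU
cycle 10: I1→R5
cycle 11: I2 read-ops
cycle 12: I3→R4
cycle 14: I2 finished on MulU
cycle 15: I2→R3
cycle 16: issue I4 (MulU)
cycle 17: I4 read-ops · issue I5 (AddU)
cycle 20: I4 finished on MulU
cycle 21: I4→R1
cycle 22: I5 read-ops
cycle 24: I5 finished on AddU
cycle 25: I5→R6

cycle = 17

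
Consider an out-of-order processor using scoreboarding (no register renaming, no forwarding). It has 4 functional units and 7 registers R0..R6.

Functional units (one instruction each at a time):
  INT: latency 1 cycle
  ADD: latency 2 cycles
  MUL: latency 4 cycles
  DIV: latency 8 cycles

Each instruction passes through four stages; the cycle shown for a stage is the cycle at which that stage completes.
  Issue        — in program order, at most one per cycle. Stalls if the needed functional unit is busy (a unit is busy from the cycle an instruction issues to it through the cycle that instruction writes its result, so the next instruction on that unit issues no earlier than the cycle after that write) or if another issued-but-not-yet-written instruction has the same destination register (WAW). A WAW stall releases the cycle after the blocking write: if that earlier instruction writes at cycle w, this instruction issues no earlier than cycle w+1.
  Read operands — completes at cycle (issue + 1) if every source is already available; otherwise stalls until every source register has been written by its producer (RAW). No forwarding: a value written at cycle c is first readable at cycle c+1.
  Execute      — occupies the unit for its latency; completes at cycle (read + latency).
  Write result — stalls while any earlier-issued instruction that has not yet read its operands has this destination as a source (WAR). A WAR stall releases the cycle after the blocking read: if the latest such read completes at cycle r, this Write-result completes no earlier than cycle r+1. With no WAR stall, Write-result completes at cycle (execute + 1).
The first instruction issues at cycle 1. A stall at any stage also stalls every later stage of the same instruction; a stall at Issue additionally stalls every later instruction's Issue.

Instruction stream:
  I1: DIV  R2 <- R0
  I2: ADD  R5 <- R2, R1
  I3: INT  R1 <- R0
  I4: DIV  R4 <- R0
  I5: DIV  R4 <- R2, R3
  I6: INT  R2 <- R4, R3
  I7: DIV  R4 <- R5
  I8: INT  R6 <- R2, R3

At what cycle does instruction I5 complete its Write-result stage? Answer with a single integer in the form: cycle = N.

I1  is:1  ro:2  ex:10  wr:11
I2  is:2  ro:12  ex:14  wr:15  — RAW R2: wait I1 write@11
I3  is:3  ro:4  ex:5  wr:13  — WAR R1: wait I2 read@12
I4  is:12  ro:13  ex:21  wr:22  — struct: DIV busy until I1 writes@11
I5  is:23  ro:24  ex:32  wr:33  — struct: DIV busy until I4 writes@22
I6  is:24  ro:34  ex:35  wr:36  — RAW R4: wait I5 write@33
I7  is:34  ro:35  ex:43  wr:44  — struct: DIV busy until I5 writes@33
I8  is:37  ro:38  ex:39  wr:40  — struct: INT busy until I6 writes@36

cycle = 33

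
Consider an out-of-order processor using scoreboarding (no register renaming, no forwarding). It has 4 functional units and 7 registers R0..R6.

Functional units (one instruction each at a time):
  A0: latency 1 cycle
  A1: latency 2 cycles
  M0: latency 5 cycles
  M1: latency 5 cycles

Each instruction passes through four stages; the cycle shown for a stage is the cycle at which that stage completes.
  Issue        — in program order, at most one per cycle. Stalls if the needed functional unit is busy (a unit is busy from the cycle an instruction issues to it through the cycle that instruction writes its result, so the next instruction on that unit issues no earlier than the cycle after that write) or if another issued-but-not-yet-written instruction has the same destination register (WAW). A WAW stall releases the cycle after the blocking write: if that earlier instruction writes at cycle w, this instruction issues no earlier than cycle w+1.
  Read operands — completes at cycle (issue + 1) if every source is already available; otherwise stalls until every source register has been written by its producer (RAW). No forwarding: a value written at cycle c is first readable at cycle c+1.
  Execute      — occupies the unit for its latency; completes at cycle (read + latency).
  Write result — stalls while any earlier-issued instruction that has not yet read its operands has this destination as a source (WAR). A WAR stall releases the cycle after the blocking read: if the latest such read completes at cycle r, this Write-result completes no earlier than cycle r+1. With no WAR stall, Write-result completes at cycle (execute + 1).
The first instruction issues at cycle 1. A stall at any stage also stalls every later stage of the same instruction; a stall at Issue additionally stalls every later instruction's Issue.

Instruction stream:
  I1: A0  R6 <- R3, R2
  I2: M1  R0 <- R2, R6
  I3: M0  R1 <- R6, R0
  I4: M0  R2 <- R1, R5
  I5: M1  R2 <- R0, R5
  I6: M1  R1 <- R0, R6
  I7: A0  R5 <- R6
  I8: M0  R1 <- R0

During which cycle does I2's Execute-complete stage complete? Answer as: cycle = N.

cycle = 10

[1] I1 issues→A0
[2] I1 reads · I2 issues→M1
[3] I1 exec-done · I3 issues→M0
[4] I1 writes R6
[5] I2 reads
[10] I2 exec-done
[11] I2 writes R0
[12] I3 reads
[17] I3 exec-done
[18] I3 writes R1
[19] I4 issues→M0
[20] I4 reads
[25] I4 exec-done
[26] I4 writes R2
[27] I5 issues→M1
[28] I5 reads
[33] I5 exec-done
[34] I5 writes R2
[35] I6 issues→M1
[36] I6 reads · I7 issues→A0
[37] I7 reads
[38] I7 exec-done
[39] I7 writes R5
[41] I6 exec-done
[42] I6 writes R1
[43] I8 issues→M0
[44] I8 reads
[49] I8 exec-done
[50] I8 writes R1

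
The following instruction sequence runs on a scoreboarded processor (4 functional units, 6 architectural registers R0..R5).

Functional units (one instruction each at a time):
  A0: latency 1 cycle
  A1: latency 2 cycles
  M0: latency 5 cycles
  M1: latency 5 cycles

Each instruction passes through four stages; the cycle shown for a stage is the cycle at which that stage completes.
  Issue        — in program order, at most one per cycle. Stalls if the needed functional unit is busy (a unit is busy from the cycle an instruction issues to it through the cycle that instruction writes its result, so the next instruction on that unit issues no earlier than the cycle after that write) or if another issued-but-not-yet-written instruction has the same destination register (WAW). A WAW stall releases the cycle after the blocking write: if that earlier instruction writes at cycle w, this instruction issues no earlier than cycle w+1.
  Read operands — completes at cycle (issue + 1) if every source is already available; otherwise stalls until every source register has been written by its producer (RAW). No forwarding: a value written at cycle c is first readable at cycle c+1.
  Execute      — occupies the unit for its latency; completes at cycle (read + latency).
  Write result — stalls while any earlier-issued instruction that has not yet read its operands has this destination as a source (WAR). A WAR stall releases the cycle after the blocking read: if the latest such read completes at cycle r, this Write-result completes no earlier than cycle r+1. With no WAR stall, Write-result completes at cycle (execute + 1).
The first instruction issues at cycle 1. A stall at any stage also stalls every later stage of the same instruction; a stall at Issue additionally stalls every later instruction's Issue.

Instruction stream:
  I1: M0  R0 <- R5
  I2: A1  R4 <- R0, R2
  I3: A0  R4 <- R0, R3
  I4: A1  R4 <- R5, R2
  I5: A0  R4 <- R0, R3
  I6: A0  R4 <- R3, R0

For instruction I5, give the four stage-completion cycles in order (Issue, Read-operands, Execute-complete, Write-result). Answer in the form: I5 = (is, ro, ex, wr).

I5 = (22, 23, 24, 25)

[1] I1→M0
[2] I1 RO · I2→A1
[7] I1 EX
[8] I1 WR R0
[9] I2 RO
[11] I2 EX
[12] I2 WR R4
[13] I3→A0
[14] I3 RO
[15] I3 EX
[16] I3 WR R4
[17] I4→A1
[18] I4 RO
[20] I4 EX
[21] I4 WR R4
[22] I5→A0
[23] I5 RO
[24] I5 EX
[25] I5 WR R4
[26] I6→A0
[27] I6 RO
[28] I6 EX
[29] I6 WR R4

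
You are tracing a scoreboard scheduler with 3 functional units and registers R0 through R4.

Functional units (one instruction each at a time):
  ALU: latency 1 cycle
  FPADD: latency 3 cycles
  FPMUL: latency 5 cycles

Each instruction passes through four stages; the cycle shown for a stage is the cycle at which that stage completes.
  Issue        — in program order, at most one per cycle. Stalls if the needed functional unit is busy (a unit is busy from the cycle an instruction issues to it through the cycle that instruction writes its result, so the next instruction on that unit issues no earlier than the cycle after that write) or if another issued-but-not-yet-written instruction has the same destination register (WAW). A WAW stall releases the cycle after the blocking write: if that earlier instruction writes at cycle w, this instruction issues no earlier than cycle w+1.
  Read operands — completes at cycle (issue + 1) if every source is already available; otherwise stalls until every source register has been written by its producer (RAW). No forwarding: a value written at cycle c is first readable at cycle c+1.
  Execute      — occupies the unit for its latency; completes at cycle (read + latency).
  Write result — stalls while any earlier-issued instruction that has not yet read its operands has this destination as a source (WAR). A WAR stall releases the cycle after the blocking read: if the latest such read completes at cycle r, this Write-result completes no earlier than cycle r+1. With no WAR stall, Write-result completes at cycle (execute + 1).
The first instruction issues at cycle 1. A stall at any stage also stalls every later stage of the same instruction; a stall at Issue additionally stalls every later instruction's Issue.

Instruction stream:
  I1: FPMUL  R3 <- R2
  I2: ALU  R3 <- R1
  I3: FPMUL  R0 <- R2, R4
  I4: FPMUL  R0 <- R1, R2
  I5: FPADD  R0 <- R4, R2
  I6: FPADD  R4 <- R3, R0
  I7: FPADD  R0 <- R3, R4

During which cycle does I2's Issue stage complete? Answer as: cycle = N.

I1  is:1  ro:2  ex:7  wr:8
I2  is:9  ro:10  ex:11  wr:12  — WAW R3: wait I1 write@8
I3  is:10  ro:11  ex:16  wr:17
I4  is:18  ro:19  ex:24  wr:25  — struct: FPMUL busy until I3 writes@17
I5  is:26  ro:27  ex:30  wr:31  — WAW R0: wait I4 write@25
I6  is:32  ro:33  ex:36  wr:37  — struct: FPADD busy until I5 writes@31
I7  is:38  ro:39  ex:42  wr:43  — struct: FPADD busy until I6 writes@37

cycle = 9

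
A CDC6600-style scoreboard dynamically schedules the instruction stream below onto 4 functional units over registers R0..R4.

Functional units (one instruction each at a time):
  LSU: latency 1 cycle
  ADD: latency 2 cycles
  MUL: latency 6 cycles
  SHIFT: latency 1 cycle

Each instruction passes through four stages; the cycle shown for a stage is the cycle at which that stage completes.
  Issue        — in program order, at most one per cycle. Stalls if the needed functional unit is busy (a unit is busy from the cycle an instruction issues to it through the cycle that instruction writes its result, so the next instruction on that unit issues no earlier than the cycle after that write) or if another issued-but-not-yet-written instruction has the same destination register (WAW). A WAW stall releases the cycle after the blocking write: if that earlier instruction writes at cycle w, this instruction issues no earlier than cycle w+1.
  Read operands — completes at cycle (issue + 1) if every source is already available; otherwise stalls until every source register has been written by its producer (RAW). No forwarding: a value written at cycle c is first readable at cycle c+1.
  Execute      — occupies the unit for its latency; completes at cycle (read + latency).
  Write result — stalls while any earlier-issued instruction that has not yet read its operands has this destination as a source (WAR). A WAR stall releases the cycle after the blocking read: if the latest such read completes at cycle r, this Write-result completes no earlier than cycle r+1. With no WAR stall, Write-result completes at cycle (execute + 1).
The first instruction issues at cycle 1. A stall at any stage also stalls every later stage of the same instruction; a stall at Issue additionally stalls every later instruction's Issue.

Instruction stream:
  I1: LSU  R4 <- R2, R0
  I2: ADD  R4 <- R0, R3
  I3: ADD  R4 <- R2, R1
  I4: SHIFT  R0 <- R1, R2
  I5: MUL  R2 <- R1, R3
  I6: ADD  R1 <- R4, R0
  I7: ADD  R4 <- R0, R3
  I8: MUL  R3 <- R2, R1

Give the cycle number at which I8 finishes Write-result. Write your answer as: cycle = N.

cycle = 29

cycle 1: I1→LSU
cycle 2: I1 RO
cycle 3: I1 EX
cycle 4: I1 WR R4
cycle 5: I2→ADD
cycle 6: I2 RO
cycle 8: I2 EX
cycle 9: I2 WR R4
cycle 10: I3→ADD
cycle 11: I3 RO · I4→SHIFT
cycle 12: I4 RO · I5→MUL
cycle 13: I3 EX · I4 EX · I5 RO
cycle 14: I3 WR R4 · I4 WR R0
cycle 15: I6→ADD
cycle 16: I6 RO
cycle 18: I6 EX
cycle 19: I5 EX · I6 WR R1
cycle 20: I5 WR R2 · I7→ADD
cycle 21: I7 RO · I8→MUL
cycle 22: I8 RO
cycle 23: I7 EX
cycle 24: I7 WR R4
cycle 28: I8 EX
cycle 29: I8 WR R3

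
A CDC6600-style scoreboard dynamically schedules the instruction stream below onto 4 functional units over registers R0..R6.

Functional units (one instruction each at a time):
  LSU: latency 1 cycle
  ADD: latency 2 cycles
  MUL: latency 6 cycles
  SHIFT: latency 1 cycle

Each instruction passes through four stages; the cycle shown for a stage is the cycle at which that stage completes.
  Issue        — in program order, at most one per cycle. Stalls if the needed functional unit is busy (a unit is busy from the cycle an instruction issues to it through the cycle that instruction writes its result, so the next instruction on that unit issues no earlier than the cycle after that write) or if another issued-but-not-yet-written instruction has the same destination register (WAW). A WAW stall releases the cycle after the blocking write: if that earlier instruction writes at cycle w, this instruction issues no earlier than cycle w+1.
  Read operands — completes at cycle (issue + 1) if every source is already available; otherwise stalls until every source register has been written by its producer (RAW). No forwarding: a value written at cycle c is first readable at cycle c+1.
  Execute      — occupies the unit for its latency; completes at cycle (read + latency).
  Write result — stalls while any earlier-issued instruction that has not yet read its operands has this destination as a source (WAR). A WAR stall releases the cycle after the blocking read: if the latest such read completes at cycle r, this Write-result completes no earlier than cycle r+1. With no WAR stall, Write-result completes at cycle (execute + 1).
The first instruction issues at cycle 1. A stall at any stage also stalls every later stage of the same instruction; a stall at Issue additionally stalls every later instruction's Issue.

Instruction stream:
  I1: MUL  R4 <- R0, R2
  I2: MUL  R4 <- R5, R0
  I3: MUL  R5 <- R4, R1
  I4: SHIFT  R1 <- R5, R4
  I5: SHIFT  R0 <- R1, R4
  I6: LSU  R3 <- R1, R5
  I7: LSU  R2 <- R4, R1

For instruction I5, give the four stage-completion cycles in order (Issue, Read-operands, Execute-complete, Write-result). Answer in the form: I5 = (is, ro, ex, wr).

I5 = (31, 32, 33, 34)

c1: I1→MUL
c2: I1 RO
c8: I1 EX
c9: I1 WR R4
c10: I2→MUL
c11: I2 RO
c17: I2 EX
c18: I2 WR R4
c19: I3→MUL
c20: I3 RO | I4→SHIFT
c26: I3 EX
c27: I3 WR R5
c28: I4 RO
c29: I4 EX
c30: I4 WR R1
c31: I5→SHIFT
c32: I5 RO | I6→LSU
c33: I5 EX | I6 RO
c34: I5 WR R0 | I6 EX
c35: I6 WR R3
c36: I7→LSU
c37: I7 RO
c38: I7 EX
c39: I7 WR R2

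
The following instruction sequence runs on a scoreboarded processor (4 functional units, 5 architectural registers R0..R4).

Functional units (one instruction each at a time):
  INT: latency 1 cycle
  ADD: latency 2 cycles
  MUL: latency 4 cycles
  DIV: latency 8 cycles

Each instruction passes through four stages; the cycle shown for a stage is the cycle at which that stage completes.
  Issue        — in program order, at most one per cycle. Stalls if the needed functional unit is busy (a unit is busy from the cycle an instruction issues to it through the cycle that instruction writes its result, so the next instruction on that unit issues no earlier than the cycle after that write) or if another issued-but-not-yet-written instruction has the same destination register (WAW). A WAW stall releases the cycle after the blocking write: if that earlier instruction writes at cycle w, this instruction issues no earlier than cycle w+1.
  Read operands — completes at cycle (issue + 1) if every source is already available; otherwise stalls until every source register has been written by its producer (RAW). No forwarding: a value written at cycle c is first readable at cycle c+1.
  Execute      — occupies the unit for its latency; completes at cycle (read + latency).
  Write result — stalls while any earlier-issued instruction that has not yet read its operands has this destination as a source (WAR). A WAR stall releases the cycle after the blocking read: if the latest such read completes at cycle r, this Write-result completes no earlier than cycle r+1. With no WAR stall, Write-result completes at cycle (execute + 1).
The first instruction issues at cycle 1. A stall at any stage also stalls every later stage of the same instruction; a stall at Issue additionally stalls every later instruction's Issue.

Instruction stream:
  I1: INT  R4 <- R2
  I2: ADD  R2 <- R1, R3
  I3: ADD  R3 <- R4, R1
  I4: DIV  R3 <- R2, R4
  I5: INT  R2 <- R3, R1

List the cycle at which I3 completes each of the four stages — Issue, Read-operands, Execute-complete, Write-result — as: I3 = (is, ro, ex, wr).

[1] I1→INT
[2] I1 RO · I2→ADD
[3] I1 EX · I2 RO
[4] I1 WR R4
[5] I2 EX
[6] I2 WR R2
[7] I3→ADD
[8] I3 RO
[10] I3 EX
[11] I3 WR R3
[12] I4→DIV
[13] I4 RO · I5→INT
[21] I4 EX
[22] I4 WR R3
[23] I5 RO
[24] I5 EX
[25] I5 WR R2

I3 = (7, 8, 10, 11)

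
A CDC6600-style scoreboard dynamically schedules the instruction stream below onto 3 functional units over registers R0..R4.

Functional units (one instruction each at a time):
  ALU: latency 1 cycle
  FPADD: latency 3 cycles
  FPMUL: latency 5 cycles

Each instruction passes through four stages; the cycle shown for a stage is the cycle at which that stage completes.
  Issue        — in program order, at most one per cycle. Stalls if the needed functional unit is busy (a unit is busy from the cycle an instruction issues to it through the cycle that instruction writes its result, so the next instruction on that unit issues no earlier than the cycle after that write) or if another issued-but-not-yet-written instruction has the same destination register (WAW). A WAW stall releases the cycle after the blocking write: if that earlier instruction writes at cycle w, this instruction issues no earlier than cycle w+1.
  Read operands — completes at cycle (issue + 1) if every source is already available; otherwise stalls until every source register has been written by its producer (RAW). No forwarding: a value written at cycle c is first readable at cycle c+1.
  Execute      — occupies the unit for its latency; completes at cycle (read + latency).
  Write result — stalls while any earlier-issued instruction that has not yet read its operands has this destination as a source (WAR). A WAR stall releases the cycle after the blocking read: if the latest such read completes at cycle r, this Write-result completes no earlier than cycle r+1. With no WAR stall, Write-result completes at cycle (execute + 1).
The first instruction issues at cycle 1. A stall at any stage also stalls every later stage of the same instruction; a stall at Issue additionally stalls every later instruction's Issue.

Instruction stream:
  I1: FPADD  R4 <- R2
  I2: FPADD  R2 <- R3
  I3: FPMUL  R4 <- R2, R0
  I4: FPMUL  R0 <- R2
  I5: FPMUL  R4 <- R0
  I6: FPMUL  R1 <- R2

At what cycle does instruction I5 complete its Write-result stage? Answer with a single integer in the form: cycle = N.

  I1 | 1 | 2 | 5 | 6
  I2 | 7 | 8 | 11 | 12   struct: FPADD busy until I1 writes@6
  I3 | 8 | 13 | 18 | 19   RAW R2: wait I2 write@12
  I4 | 20 | 21 | 26 | 27   struct: FPMUL busy until I3 writes@19
  I5 | 28 | 29 | 34 | 35   struct: FPMUL busy until I4 writes@27
  I6 | 36 | 37 | 42 | 43   struct: FPMUL busy until I5 writes@35

cycle = 35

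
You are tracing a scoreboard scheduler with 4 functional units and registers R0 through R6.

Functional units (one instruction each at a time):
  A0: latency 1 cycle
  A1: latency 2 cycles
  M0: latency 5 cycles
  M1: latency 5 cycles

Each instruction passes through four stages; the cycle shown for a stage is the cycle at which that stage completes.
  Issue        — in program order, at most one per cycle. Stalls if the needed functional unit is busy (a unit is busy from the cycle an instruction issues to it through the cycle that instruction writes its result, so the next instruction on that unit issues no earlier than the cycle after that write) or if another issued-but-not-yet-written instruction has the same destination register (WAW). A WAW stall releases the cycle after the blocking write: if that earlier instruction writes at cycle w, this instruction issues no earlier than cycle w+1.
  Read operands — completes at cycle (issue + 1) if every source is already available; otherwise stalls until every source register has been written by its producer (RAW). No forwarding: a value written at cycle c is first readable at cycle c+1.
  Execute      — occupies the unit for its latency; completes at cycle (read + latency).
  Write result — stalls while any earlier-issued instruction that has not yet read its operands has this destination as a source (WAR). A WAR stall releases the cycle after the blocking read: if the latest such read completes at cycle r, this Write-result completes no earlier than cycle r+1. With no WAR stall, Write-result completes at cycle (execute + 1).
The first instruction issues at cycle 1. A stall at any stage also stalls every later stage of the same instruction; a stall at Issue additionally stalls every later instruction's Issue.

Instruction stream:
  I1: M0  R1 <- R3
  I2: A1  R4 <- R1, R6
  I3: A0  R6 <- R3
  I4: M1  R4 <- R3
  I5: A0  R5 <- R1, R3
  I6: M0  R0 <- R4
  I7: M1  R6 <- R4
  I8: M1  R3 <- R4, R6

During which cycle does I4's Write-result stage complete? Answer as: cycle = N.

t=1  I1→M0
t=2  I1 RO | I2→A1
t=3  I3→A0
t=4  I3 RO
t=5  I3 EX
t=7  I1 EX
t=8  I1 WR R1
t=9  I2 RO
t=10  I3 WR R6
t=11  I2 EX
t=12  I2 WR R4
t=13  I4→M1
t=14  I4 RO | I5→A0
t=15  I5 RO | I6→M0
t=16  I5 EX
t=17  I5 WR R5
t=19  I4 EX
t=20  I4 WR R4
t=21  I6 RO | I7→M1
t=22  I7 RO
t=26  I6 EX
t=27  I6 WR R0 | I7 EX
t=28  I7 WR R6
t=29  I8→M1
t=30  I8 RO
t=35  I8 EX
t=36  I8 WR R3

cycle = 20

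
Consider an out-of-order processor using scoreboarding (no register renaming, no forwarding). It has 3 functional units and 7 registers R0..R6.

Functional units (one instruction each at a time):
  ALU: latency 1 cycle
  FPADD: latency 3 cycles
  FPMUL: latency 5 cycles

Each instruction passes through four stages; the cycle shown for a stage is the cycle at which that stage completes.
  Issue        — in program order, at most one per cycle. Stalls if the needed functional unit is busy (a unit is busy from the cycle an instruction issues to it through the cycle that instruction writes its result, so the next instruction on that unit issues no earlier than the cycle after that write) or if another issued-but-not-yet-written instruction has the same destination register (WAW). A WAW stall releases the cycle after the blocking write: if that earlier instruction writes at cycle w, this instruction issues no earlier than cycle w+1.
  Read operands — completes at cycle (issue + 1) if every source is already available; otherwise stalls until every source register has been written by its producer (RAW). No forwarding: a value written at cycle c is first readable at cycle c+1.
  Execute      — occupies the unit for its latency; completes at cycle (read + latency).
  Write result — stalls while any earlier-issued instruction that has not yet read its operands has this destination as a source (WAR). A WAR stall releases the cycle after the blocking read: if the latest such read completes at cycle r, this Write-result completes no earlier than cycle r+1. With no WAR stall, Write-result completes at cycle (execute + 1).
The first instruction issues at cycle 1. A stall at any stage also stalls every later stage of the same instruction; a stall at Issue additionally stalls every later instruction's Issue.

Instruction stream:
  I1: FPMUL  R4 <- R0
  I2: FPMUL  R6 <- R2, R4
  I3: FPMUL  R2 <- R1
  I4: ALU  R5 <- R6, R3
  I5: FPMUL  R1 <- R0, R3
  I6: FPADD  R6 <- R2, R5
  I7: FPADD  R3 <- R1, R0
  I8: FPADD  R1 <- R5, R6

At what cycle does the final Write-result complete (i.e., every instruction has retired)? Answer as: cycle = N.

I1 -> (1, 2, 7, 8)
I2 -> (9, 10, 15, 16)  // struct: FPMUL busy until I1 writes@8
I3 -> (17, 18, 23, 24)  // struct: FPMUL busy until I2 writes@16
I4 -> (18, 19, 20, 21)
I5 -> (25, 26, 31, 32)  // struct: FPMUL busy until I3 writes@24
I6 -> (26, 27, 30, 31)
I7 -> (32, 33, 36, 37)  // struct: FPADD busy until I6 writes@31
I8 -> (38, 39, 42, 43)  // struct: FPADD busy until I7 writes@37

cycle = 43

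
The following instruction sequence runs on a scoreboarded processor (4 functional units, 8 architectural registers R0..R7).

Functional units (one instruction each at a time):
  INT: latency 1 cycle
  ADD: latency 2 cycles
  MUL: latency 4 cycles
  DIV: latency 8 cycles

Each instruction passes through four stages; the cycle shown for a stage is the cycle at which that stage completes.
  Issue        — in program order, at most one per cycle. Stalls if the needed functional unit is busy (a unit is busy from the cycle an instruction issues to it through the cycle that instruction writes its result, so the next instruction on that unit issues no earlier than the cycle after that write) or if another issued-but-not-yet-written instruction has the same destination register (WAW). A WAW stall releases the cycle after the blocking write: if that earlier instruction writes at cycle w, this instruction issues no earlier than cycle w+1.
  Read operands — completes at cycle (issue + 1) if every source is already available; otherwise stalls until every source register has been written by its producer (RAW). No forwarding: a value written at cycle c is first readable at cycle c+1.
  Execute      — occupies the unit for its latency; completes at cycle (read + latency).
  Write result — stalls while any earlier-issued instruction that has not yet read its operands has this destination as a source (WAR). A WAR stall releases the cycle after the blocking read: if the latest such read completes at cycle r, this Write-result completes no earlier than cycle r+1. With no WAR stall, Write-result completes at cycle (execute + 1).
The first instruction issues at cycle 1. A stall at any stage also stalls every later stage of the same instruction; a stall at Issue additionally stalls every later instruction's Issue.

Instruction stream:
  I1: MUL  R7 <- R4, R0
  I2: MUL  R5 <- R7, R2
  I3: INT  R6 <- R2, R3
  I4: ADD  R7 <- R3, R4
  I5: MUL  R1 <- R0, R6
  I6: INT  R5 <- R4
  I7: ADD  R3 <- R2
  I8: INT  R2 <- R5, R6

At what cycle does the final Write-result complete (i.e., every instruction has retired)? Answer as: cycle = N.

cycle = 23

cycle 1: I1 dispatched to MUL
cycle 2: I1 operands ready
cycle 6: I1 complete
cycle 7: R7←I1
cycle 8: I2 dispatched to MUL
cycle 9: I2 operands ready · I3 dispatched to INT
cycle 10: I3 operands ready · I4 dispatched to ADD
cycle 11: I3 complete · I4 operands ready
cycle 12: R6←I3
cycle 13: I2 complete · I4 complete
cycle 14: R5←I2 · R7←I4
cycle 15: I5 dispatched to MUL
cycle 16: I5 operands ready · I6 dispatched to INT
cycle 17: I6 operands ready · I7 dispatched to ADD
cycle 18: I6 complete · I7 operands ready
cycle 19: R5←I6
cycle 20: I5 complete · I7 complete · I8 dispatched to INT
cycle 21: R1←I5 · R3←I7 · I8 operands ready
cycle 22: I8 complete
cycle 23: R2←I8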